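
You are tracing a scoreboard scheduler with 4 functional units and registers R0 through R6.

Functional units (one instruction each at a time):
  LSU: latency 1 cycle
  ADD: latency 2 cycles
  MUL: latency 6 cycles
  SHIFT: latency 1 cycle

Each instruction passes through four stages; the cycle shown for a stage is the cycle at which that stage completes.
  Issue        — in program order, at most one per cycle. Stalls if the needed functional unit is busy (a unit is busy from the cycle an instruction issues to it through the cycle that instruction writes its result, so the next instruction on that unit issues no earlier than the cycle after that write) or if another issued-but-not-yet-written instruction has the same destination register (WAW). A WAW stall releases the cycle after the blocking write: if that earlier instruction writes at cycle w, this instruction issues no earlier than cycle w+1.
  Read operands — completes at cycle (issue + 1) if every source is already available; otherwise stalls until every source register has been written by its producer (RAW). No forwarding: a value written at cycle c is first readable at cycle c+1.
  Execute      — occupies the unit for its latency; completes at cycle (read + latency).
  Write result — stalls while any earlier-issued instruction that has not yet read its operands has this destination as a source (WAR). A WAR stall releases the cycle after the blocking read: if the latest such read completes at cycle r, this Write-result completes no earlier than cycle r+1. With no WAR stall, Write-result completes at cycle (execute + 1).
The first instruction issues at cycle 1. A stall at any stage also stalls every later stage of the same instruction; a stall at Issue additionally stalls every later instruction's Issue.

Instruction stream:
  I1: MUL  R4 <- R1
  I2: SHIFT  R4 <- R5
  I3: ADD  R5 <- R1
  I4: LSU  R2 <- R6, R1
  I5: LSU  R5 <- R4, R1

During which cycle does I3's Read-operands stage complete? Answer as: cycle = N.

  I1 | 1 | 2 | 8 | 9
  I2 | 10 | 11 | 12 | 13   WAW R4: wait I1 write@9
  I3 | 11 | 12 | 14 | 15
  I4 | 12 | 13 | 14 | 15
  I5 | 16 | 17 | 18 | 19   struct: LSU busy until I4 writes@15

cycle = 12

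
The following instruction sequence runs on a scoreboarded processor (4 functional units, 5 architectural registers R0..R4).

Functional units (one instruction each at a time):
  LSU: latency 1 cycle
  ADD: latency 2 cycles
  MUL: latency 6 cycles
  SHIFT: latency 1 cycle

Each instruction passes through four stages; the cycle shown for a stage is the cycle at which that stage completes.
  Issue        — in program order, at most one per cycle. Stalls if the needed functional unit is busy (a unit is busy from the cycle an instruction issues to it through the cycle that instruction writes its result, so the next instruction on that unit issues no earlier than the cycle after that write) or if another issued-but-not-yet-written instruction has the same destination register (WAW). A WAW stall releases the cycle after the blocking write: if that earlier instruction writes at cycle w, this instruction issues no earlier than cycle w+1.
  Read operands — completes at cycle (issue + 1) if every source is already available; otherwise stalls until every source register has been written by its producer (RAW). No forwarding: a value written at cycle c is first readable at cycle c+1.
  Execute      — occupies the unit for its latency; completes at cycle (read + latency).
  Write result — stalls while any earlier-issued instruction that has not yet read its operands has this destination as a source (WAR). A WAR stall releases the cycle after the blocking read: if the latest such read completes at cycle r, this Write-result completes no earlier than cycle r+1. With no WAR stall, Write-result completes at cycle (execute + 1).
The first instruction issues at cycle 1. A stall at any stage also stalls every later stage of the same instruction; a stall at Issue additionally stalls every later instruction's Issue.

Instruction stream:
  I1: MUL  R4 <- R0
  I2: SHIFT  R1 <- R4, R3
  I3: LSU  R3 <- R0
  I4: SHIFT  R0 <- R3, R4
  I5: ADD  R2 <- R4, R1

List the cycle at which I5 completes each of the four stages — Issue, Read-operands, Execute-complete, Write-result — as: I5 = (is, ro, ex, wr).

I1: IS=1 RO=2 EX=8 WR=9
I2: IS=2 RO=10 EX=11 WR=12  [RAW R4: wait I1 write@9]
I3: IS=3 RO=4 EX=5 WR=11  [WAR R3: wait I2 read@10]
I4: IS=13 RO=14 EX=15 WR=16  [struct: SHIFT busy until I2 writes@12]
I5: IS=14 RO=15 EX=17 WR=18

I5 = (14, 15, 17, 18)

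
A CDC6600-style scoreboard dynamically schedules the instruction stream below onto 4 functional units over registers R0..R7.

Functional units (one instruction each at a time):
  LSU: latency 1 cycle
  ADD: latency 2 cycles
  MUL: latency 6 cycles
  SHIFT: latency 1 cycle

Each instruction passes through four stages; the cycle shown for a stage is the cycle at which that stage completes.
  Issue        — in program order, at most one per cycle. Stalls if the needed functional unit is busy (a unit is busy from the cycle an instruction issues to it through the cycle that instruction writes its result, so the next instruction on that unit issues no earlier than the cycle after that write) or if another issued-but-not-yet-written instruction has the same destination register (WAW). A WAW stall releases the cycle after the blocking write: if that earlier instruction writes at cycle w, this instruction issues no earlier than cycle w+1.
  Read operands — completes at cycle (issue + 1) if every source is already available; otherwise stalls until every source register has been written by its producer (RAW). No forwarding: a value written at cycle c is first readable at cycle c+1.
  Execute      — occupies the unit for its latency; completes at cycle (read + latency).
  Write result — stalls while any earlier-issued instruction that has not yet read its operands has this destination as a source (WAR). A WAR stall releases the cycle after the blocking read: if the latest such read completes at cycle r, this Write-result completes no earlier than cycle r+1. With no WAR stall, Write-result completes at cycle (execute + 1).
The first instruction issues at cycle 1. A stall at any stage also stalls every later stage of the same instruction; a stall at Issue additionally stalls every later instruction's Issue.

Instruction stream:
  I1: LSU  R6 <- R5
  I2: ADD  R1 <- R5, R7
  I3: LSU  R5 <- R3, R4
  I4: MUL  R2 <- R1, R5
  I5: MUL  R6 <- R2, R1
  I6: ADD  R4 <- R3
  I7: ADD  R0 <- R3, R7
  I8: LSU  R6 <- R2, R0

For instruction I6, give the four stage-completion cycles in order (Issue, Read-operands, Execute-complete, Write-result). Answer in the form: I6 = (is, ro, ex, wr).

I6 = (18, 19, 21, 22)

[I1] 1/2/3/4
[I2] 2/3/5/6
[I3] 5/6/7/8  (struct: LSU busy until I1 writes@4)
[I4] 6/9/15/16  (RAW R5: wait I3 write@8)
[I5] 17/18/24/25  (struct: MUL busy until I4 writes@16)
[I6] 18/19/21/22
[I7] 23/24/26/27  (struct: ADD busy until I6 writes@22)
[I8] 26/28/29/30  (WAW R6: wait I5 write@25; RAW R0: wait I7 write@27)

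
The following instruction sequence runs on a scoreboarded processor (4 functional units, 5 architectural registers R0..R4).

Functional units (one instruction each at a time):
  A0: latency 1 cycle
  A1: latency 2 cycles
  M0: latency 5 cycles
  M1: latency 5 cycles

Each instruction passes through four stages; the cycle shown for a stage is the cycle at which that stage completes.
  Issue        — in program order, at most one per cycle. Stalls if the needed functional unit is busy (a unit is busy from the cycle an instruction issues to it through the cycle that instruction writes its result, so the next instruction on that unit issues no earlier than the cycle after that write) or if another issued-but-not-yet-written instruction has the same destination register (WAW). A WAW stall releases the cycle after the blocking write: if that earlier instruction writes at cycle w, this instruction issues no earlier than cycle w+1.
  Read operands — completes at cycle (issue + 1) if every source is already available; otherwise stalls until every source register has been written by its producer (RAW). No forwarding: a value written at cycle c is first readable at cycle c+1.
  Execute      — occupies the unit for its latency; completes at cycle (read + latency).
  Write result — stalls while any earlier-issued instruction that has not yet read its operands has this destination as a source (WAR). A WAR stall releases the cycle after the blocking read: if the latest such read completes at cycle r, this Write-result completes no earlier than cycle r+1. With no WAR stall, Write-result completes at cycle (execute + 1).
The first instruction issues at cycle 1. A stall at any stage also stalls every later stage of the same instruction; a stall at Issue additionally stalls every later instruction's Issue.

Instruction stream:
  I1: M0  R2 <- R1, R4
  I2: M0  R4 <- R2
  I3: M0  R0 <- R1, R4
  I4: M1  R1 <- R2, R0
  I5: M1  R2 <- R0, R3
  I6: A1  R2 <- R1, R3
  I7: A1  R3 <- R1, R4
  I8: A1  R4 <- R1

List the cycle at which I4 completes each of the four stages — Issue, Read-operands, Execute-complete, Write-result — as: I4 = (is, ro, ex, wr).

I4 = (18, 25, 30, 31)

I1 -> (1, 2, 7, 8)
I2 -> (9, 10, 15, 16)  // struct: M0 busy until I1 writes@8
I3 -> (17, 18, 23, 24)  // struct: M0 busy until I2 writes@16
I4 -> (18, 25, 30, 31)  // RAW R0: wait I3 write@24
I5 -> (32, 33, 38, 39)  // struct: M1 busy until I4 writes@31
I6 -> (40, 41, 43, 44)  // WAW R2: wait I5 write@39
I7 -> (45, 46, 48, 49)  // struct: A1 busy until I6 writes@44
I8 -> (50, 51, 53, 54)  // struct: A1 busy until I7 writes@49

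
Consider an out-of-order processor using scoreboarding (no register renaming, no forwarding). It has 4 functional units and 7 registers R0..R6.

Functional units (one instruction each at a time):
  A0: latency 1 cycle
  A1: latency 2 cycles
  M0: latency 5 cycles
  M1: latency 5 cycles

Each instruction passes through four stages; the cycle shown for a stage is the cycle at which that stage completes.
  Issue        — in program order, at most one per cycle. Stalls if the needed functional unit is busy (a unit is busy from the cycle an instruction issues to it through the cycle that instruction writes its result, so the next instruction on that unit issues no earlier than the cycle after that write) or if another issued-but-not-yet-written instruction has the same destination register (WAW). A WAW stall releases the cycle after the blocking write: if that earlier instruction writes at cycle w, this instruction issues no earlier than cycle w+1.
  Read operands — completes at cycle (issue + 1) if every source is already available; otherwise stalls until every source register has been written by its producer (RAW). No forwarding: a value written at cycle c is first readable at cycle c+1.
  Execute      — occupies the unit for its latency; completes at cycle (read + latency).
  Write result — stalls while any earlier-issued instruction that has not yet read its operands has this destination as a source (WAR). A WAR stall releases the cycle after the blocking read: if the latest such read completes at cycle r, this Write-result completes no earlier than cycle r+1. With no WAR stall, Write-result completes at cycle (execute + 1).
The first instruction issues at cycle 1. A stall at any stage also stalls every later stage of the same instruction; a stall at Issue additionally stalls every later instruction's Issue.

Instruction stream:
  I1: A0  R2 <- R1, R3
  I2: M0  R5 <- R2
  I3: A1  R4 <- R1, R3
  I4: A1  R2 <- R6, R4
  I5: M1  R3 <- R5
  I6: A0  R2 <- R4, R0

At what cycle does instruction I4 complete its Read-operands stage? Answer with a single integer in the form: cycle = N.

cycle = 9

c1: I1 issues→A0
c2: I1 reads, I2 issues→M0
c3: I1 exec-done, I3 issues→A1
c4: I1 writes R2, I3 reads
c5: I2 reads
c6: I3 exec-done
c7: I3 writes R4
c8: I4 issues→A1
c9: I4 reads, I5 issues→M1
c10: I2 exec-done
c11: I2 writes R5, I4 exec-done
c12: I4 writes R2, I5 reads
c13: I6 issues→A0
c14: I6 reads
c15: I6 exec-done
c16: I6 writes R2
c17: I5 exec-done
c18: I5 writes R3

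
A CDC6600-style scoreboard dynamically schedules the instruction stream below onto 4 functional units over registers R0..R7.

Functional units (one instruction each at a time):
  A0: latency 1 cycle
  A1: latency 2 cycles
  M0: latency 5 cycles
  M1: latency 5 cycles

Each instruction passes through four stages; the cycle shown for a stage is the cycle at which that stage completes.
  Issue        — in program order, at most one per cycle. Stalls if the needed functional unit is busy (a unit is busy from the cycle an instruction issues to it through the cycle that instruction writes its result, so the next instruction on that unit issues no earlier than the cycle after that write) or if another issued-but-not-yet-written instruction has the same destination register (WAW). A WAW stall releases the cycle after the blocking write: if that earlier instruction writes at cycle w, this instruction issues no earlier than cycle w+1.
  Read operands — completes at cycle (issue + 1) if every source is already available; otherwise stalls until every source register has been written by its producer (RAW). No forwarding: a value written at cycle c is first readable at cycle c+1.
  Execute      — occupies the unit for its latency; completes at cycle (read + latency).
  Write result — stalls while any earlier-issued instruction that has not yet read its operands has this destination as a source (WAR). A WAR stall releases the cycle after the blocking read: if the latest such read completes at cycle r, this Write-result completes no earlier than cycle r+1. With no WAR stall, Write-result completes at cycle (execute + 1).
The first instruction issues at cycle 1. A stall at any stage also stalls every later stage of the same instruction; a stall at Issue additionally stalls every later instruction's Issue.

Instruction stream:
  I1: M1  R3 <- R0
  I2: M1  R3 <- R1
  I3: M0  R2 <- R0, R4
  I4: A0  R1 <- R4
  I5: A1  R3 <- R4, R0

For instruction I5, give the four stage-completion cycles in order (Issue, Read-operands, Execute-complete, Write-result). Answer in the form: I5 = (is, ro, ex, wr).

I5 = (17, 18, 20, 21)

[1] issue I1 (M1)
[2] I1 read-ops
[7] I1 finished on M1
[8] I1→R3
[9] issue I2 (M1)
[10] I2 read-ops; issue I3 (M0)
[11] I3 read-ops; issue I4 (A0)
[12] I4 read-ops
[13] I4 finished on A0
[14] I4→R1
[15] I2 finished on M1
[16] I2→R3; I3 finished on M0
[17] I3→R2; issue I5 (A1)
[18] I5 read-ops
[20] I5 finished on A1
[21] I5→R3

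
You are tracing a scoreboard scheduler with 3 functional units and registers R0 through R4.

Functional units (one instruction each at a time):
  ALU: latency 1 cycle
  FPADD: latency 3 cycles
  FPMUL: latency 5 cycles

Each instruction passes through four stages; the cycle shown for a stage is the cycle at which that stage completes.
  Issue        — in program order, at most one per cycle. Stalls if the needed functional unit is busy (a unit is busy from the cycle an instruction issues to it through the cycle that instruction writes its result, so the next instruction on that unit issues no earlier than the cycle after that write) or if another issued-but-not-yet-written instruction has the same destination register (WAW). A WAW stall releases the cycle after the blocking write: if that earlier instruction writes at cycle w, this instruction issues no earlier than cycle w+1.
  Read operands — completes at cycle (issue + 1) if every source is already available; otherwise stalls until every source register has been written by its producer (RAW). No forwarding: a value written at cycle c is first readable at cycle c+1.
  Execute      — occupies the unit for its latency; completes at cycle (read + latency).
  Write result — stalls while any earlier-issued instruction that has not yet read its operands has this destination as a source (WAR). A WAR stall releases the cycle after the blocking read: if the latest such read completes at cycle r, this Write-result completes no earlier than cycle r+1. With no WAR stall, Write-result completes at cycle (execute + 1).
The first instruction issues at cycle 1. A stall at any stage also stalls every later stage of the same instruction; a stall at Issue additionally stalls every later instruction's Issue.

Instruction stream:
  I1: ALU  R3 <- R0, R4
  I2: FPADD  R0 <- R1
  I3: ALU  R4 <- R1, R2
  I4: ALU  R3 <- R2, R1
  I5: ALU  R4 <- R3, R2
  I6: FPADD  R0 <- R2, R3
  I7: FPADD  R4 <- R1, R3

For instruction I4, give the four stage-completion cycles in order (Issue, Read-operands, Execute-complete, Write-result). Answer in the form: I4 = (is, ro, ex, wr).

I4 = (9, 10, 11, 12)

[1] I1→ALU
[2] I1 RO · I2→FPADD
[3] I1 EX · I2 RO
[4] I1 WR R3
[5] I3→ALU
[6] I2 EX · I3 RO
[7] I2 WR R0 · I3 EX
[8] I3 WR R4
[9] I4→ALU
[10] I4 RO
[11] I4 EX
[12] I4 WR R3
[13] I5→ALU
[14] I5 RO · I6→FPADD
[15] I5 EX · I6 RO
[16] I5 WR R4
[18] I6 EX
[19] I6 WR R0
[20] I7→FPADD
[21] I7 RO
[24] I7 EX
[25] I7 WR R4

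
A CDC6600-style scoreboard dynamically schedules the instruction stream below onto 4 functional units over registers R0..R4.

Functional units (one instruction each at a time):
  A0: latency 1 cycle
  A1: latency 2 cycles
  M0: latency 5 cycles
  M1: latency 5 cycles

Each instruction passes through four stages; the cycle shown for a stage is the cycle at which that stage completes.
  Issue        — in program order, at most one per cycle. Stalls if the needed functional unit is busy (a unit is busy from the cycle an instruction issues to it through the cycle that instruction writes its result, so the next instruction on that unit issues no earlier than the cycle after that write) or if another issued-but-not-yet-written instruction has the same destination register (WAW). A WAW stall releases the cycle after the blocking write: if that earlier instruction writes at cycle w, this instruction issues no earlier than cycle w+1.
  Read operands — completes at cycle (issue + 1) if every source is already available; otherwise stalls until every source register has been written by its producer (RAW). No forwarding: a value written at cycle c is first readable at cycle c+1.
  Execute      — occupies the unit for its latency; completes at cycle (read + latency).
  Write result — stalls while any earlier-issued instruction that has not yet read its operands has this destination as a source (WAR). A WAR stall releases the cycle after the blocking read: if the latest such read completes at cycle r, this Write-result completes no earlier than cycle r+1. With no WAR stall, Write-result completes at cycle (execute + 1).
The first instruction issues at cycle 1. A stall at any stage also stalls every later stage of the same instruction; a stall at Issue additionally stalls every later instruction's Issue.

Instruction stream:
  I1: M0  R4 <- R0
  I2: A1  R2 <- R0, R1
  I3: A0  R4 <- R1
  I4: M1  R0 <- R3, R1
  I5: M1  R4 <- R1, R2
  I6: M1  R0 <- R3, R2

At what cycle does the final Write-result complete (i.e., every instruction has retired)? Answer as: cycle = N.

I1  is:1  ro:2  ex:7  wr:8
I2  is:2  ro:3  ex:5  wr:6
I3  is:9  ro:10  ex:11  wr:12  — WAW R4: wait I1 write@8
I4  is:10  ro:11  ex:16  wr:17
I5  is:18  ro:19  ex:24  wr:25  — struct: M1 busy until I4 writes@17
I6  is:26  ro:27  ex:32  wr:33  — struct: M1 busy until I5 writes@25

cycle = 33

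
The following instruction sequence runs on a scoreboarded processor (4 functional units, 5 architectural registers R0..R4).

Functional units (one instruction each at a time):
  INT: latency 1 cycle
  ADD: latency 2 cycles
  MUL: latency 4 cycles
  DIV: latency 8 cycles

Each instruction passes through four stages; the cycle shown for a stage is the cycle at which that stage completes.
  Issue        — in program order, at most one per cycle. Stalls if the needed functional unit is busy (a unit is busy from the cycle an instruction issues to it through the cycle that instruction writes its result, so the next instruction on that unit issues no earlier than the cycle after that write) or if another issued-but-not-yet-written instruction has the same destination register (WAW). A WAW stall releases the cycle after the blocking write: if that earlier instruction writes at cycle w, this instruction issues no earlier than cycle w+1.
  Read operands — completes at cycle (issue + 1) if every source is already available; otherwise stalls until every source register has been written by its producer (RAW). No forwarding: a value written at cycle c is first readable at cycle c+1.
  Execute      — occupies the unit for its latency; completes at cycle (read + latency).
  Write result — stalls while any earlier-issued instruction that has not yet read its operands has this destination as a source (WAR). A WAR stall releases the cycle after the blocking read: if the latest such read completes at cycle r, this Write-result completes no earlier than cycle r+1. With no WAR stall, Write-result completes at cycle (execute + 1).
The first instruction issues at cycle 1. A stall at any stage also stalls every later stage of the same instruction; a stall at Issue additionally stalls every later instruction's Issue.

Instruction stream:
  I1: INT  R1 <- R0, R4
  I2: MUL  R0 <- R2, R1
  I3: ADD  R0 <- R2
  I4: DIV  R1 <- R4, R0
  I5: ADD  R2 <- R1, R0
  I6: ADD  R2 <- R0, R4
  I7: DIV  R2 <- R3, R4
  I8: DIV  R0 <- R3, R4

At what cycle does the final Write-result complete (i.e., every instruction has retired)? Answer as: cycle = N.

cycle = 56

I1  is:1  ro:2  ex:3  wr:4
I2  is:2  ro:5  ex:9  wr:10  — RAW R1: wait I1 write@4
I3  is:11  ro:12  ex:14  wr:15  — WAW R0: wait I2 write@10
I4  is:12  ro:16  ex:24  wr:25  — RAW R0: wait I3 write@15
I5  is:16  ro:26  ex:28  wr:29  — struct: ADD busy until I3 writes@15, RAW R1: wait I4 write@25
I6  is:30  ro:31  ex:33  wr:34  — struct: ADD busy until I5 writes@29
I7  is:35  ro:36  ex:44  wr:45  — WAW R2: wait I6 write@34
I8  is:46  ro:47  ex:55  wr:56  — struct: DIV busy until I7 writes@45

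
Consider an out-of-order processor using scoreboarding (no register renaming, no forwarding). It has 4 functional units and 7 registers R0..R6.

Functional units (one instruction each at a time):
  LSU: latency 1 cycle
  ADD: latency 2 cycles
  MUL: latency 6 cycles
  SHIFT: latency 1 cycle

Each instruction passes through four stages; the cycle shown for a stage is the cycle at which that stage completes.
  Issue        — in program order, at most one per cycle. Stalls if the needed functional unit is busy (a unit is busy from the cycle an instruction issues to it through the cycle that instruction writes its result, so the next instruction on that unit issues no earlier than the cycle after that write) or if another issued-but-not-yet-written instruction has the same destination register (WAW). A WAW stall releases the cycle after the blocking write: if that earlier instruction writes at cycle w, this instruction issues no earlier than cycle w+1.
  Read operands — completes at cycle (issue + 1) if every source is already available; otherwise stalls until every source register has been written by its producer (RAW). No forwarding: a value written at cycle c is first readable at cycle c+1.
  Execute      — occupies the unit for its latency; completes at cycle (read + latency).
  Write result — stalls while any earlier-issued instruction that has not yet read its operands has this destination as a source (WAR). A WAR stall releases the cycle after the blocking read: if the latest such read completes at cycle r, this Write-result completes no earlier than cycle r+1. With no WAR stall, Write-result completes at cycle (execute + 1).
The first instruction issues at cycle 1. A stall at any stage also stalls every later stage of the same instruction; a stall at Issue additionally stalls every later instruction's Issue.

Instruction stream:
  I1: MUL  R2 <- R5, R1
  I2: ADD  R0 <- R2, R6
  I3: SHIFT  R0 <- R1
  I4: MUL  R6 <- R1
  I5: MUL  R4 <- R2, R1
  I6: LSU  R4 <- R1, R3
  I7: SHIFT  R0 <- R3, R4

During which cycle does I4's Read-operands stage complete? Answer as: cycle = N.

t=1  I1 issues→MUL
t=2  I1 reads | I2 issues→ADD
t=8  I1 exec-done
t=9  I1 writes R2
t=10  I2 reads
t=12  I2 exec-done
t=13  I2 writes R0
t=14  I3 issues→SHIFT
t=15  I3 reads | I4 issues→MUL
t=16  I3 exec-done | I4 reads
t=17  I3 writes R0
t=22  I4 exec-done
t=23  I4 writes R6
t=24  I5 issues→MUL
t=25  I5 reads
t=31  I5 exec-done
t=32  I5 writes R4
t=33  I6 issues→LSU
t=34  I6 reads | I7 issues→SHIFT
t=35  I6 exec-done
t=36  I6 writes R4
t=37  I7 reads
t=38  I7 exec-done
t=39  I7 writes R0

cycle = 16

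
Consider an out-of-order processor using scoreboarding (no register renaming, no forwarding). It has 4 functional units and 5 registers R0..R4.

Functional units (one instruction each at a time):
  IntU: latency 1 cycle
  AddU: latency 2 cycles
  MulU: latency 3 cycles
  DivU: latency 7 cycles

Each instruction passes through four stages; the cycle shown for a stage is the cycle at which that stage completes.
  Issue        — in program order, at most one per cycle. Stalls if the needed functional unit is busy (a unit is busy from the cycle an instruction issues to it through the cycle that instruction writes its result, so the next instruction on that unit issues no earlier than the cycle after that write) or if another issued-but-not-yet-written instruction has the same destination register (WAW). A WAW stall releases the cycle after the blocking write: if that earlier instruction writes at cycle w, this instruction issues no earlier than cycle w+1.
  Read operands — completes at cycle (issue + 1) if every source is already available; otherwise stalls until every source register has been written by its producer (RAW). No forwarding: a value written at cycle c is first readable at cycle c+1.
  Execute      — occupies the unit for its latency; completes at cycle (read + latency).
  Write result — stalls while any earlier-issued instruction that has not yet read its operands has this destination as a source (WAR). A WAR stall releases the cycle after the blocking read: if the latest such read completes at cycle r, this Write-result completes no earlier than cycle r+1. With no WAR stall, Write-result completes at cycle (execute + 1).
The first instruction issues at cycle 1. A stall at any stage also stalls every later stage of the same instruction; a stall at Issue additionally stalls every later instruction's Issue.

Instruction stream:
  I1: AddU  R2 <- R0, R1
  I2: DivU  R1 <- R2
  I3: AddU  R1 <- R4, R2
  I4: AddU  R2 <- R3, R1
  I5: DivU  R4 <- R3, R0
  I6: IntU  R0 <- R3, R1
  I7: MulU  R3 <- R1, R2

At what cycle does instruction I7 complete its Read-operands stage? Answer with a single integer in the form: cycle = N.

cycle 1: I1→AddU
cycle 2: I1 RO · I2→DivU
cycle 4: I1 EX
cycle 5: I1 WR R2
cycle 6: I2 RO
cycle 13: I2 EX
cycle 14: I2 WR R1
cycle 15: I3→AddU
cycle 16: I3 RO
cycle 18: I3 EX
cycle 19: I3 WR R1
cycle 20: I4→AddU
cycle 21: I4 RO · I5→DivU
cycle 22: I5 RO · I6→IntU
cycle 23: I4 EX · I6 RO · I7→MulU
cycle 24: I4 WR R2 · I6 EX
cycle 25: I6 WR R0 · I7 RO
cycle 28: I7 EX
cycle 29: I5 EX · I7 WR R3
cycle 30: I5 WR R4

cycle = 25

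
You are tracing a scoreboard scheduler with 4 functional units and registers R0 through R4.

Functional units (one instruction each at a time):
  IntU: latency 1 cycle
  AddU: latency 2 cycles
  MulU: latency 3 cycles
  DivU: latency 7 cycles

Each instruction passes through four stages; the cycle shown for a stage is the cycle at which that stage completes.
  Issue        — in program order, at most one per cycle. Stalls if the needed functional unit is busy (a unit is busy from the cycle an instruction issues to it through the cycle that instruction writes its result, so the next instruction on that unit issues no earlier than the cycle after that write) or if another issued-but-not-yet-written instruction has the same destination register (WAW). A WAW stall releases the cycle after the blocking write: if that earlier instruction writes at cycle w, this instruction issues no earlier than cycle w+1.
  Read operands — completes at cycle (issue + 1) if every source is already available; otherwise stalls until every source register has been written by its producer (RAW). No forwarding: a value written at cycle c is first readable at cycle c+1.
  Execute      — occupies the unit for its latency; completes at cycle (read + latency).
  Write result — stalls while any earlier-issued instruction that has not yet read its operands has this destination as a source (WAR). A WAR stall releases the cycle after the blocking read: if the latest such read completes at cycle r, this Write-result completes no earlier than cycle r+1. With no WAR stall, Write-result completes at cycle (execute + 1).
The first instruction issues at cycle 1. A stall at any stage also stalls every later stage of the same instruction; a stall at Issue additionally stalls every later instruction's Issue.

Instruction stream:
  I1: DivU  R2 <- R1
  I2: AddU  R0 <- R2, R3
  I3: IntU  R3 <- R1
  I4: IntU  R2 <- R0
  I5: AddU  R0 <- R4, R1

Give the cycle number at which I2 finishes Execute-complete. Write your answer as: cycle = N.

1) issue 1, read 2, done 9, write 10
2) issue 2, read 11, done 13, write 14  <RAW R2: wait I1 write@10>
3) issue 3, read 4, done 5, write 12  <WAR R3: wait I2 read@11>
4) issue 13, read 15, done 16, write 17  <struct: IntU busy until I3 writes@12 / RAW R0: wait I2 write@14>
5) issue 15, read 16, done 18, write 19  <struct: AddU busy until I2 writes@14>

cycle = 13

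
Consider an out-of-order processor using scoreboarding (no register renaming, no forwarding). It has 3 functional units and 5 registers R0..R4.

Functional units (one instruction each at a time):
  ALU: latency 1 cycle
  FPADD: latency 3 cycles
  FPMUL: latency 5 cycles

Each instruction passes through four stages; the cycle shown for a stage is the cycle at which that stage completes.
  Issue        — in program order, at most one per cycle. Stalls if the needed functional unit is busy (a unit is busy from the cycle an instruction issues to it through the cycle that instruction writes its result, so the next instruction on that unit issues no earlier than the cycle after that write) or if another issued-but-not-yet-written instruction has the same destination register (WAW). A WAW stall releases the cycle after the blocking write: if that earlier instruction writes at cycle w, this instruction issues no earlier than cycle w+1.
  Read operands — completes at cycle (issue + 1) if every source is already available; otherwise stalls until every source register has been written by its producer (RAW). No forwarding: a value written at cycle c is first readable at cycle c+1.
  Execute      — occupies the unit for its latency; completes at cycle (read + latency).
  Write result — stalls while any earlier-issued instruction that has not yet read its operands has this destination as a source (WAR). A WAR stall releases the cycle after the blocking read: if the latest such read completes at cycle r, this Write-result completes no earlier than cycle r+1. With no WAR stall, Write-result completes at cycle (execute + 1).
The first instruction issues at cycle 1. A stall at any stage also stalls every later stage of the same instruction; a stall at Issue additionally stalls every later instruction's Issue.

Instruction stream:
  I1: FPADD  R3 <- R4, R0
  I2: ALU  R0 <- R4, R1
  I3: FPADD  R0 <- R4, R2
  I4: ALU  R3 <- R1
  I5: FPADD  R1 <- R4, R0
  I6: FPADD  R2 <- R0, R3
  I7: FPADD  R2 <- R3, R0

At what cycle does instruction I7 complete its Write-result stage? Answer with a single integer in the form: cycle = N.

cycle = 30

c1: I1 issues→FPADD
c2: I1 reads; I2 issues→ALU
c3: I2 reads
c4: I2 exec-done
c5: I1 exec-done; I2 writes R0
c6: I1 writes R3
c7: I3 issues→FPADD
c8: I3 reads; I4 issues→ALU
c9: I4 reads
c10: I4 exec-done
c11: I3 exec-done; I4 writes R3
c12: I3 writes R0
c13: I5 issues→FPADD
c14: I5 reads
c17: I5 exec-done
c18: I5 writes R1
c19: I6 issues→FPADD
c20: I6 reads
c23: I6 exec-done
c24: I6 writes R2
c25: I7 issues→FPADD
c26: I7 reads
c29: I7 exec-done
c30: I7 writes R2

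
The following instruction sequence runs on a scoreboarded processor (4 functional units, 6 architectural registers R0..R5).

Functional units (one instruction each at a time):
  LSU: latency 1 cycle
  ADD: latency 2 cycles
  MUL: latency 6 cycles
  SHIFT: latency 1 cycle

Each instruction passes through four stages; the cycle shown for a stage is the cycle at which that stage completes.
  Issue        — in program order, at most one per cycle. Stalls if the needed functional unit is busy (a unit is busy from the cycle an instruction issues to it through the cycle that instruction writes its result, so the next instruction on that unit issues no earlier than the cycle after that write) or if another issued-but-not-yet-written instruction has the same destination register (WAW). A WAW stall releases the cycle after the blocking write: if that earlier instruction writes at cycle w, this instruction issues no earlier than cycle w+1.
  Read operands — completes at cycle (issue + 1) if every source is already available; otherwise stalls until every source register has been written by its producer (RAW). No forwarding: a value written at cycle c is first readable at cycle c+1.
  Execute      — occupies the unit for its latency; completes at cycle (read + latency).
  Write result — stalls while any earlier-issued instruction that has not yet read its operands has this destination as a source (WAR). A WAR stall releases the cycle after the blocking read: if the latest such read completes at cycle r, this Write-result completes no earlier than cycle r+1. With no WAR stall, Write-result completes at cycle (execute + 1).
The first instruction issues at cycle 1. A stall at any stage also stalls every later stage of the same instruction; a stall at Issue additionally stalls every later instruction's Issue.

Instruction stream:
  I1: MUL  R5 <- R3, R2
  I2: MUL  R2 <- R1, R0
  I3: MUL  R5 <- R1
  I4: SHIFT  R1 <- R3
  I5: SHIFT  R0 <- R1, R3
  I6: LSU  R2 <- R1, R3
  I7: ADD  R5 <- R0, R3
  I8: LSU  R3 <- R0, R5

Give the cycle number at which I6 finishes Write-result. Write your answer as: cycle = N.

c1: issue I1 (MUL)
c2: I1 read-ops
c8: I1 finished on MUL
c9: I1→R5
c10: issue I2 (MUL)
c11: I2 read-ops
c17: I2 finished on MUL
c18: I2→R2
c19: issue I3 (MUL)
c20: I3 read-ops, issue I4 (SHIFT)
c21: I4 read-ops
c22: I4 finished on SHIFT
c23: I4→R1
c24: issue I5 (SHIFT)
c25: I5 read-ops, issue I6 (LSU)
c26: I3 finished on MUL, I5 finished on SHIFT, I6 read-ops
c27: I3→R5, I5→R0, I6 finished on LSU
c28: I6→R2, issue I7 (ADD)
c29: I7 read-ops, issue I8 (LSU)
c31: I7 finished on ADD
c32: I7→R5
c33: I8 read-ops
c34: I8 finished on LSU
c35: I8→R3

cycle = 28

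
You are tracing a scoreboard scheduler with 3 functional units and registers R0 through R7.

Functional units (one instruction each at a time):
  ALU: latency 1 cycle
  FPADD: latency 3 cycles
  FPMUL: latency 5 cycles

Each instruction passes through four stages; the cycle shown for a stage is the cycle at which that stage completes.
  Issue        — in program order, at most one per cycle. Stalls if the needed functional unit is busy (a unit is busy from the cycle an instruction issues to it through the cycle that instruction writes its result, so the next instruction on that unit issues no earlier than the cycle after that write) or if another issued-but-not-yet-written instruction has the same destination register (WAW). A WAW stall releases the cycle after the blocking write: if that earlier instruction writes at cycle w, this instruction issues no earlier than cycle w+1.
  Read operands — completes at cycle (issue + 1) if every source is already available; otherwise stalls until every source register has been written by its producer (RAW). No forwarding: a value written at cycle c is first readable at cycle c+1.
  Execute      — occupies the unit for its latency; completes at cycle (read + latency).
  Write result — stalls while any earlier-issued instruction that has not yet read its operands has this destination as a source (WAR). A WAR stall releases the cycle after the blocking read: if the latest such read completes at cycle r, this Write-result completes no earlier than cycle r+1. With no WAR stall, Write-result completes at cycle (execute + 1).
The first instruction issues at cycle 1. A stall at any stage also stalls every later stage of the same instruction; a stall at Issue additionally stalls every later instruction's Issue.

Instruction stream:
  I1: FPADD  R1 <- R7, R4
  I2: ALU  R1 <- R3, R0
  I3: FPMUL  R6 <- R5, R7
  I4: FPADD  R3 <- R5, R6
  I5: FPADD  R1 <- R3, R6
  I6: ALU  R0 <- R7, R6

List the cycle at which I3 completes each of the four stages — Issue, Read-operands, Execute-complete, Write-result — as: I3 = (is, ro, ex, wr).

I3 = (8, 9, 14, 15)

I1 -> (1, 2, 5, 6)
I2 -> (7, 8, 9, 10)  // WAW R1: wait I1 write@6
I3 -> (8, 9, 14, 15)
I4 -> (9, 16, 19, 20)  // RAW R6: wait I3 write@15
I5 -> (21, 22, 25, 26)  // struct: FPADD busy until I4 writes@20
I6 -> (22, 23, 24, 25)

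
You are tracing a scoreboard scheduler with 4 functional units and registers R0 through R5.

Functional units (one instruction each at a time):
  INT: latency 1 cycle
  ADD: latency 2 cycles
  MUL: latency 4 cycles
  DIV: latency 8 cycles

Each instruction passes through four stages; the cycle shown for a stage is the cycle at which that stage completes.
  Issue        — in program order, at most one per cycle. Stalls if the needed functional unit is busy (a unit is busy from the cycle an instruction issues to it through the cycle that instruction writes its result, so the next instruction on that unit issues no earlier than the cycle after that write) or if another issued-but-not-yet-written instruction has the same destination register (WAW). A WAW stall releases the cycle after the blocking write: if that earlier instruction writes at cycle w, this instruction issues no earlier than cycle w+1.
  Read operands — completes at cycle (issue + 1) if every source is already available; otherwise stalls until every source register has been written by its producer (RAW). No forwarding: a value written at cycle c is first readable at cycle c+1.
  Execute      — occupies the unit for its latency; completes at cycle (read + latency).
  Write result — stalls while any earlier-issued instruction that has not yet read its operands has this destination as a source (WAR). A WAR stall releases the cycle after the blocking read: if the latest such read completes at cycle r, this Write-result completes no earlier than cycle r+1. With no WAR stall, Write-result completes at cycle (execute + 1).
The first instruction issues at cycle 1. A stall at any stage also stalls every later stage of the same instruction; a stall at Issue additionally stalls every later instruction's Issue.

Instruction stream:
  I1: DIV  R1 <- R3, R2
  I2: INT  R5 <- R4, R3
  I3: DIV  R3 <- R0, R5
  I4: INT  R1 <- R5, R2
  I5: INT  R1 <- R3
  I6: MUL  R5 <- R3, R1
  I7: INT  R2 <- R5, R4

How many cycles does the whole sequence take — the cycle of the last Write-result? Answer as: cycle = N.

cycle = 34

[I1] 1/2/10/11
[I2] 2/3/4/5
[I3] 12/13/21/22  (struct: DIV busy until I1 writes@11)
[I4] 13/14/15/16
[I5] 17/23/24/25  (struct: INT busy until I4 writes@16; RAW R3: wait I3 write@22)
[I6] 18/26/30/31  (RAW R1: wait I5 write@25)
[I7] 26/32/33/34  (struct: INT busy until I5 writes@25; RAW R5: wait I6 write@31)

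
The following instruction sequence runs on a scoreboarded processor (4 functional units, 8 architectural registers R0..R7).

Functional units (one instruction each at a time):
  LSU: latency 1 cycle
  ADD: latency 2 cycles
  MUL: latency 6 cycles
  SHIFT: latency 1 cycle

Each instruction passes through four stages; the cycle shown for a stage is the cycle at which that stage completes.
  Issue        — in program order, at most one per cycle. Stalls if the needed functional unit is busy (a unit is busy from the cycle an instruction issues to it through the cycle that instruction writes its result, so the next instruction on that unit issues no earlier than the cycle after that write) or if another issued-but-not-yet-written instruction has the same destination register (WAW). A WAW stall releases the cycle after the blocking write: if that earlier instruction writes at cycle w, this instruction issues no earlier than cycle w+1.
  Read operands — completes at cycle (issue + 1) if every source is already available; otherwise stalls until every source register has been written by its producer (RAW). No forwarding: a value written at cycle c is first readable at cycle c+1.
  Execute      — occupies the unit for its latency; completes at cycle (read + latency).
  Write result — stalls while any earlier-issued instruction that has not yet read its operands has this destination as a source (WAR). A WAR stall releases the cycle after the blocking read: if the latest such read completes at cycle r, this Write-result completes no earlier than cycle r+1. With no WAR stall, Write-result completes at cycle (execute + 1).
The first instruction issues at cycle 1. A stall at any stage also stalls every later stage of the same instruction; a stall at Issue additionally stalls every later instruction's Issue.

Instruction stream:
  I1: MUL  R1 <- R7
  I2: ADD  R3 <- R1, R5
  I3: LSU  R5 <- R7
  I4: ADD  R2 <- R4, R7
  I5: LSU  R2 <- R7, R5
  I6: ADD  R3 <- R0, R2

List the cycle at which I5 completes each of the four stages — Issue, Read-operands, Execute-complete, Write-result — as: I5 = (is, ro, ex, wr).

1) issue 1, read 2, done 8, write 9
2) issue 2, read 10, done 12, write 13  <RAW R1: wait I1 write@9>
3) issue 3, read 4, done 5, write 11  <WAR R5: wait I2 read@10>
4) issue 14, read 15, done 17, write 18  <struct: ADD busy until I2 writes@13>
5) issue 19, read 20, done 21, write 22  <WAW R2: wait I4 write@18>
6) issue 20, read 23, done 25, write 26  <RAW R2: wait I5 write@22>

I5 = (19, 20, 21, 22)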